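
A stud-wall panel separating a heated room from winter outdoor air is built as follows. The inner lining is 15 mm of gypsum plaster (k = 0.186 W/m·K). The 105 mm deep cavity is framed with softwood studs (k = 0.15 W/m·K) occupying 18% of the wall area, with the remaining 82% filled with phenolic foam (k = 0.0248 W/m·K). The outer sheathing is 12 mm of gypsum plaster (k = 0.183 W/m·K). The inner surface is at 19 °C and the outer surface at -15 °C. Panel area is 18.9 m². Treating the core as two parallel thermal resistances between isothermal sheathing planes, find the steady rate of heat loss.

Q ≈ 272 W

Sheathing layers in series; stud and cavity paths in parallel between them.
R_inner = 0.015/(0.186×18.9) = 0.004267 K/W
R_stud  = 0.105/(0.15×0.18×18.9) = 0.2058 K/W
R_cav   = 0.105/(0.0248×0.82×18.9) = 0.2732 K/W
1/R_core = 1/R_stud + 1/R_cav → R_core = 0.1174 K/W
R_outer = 0.012/(0.183×18.9) = 0.00347 K/W
R_total = 0.1251 K/W
Q = ΔT/R_total = 34/0.1251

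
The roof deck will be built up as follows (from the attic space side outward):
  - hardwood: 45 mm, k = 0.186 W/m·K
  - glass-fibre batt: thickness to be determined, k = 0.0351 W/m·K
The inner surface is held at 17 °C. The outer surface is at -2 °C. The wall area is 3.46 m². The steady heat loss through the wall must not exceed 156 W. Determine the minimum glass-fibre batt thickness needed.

Series thermal resistances:
R_hardwood = L/(kA) = 0.045/(0.186×3.46) = 0.06992 K/W
Sum of the known resistances R_other = 0.06992 K/W
Required total resistance R_tot = ΔT/Q_allow = 19/156 = 0.1218 K/W
R_glass-fibre batt = R_tot − R_other = 0.05187 K/W
L = R·k·A = 0.05187×0.0351×3.46

L ≈ 6.3 mm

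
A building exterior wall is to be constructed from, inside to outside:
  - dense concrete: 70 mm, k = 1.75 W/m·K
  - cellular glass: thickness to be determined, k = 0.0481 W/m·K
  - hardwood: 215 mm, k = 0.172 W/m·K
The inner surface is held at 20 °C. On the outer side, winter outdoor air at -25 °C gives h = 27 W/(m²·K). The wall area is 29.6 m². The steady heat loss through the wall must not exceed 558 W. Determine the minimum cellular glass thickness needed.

L ≈ 51 mm

Treating each layer as a thermal resistance in series:
R_dense concrete = L/(kA) = 0.07/(1.75×29.6) = 0.001351 K/W
R_hardwood = L/(kA) = 0.215/(0.172×29.6) = 0.04223 K/W
R_outer film = 1/(h_o·A) = 1/(27×29.6) = 0.001251 K/W
Sum of the known resistances R_other = 0.04483 K/W
Required total resistance R_tot = ΔT/Q_allow = 45/558 = 0.08065 K/W
R_cellular glass = R_tot − R_other = 0.03581 K/W
L = R·k·A = 0.03581×0.0481×29.6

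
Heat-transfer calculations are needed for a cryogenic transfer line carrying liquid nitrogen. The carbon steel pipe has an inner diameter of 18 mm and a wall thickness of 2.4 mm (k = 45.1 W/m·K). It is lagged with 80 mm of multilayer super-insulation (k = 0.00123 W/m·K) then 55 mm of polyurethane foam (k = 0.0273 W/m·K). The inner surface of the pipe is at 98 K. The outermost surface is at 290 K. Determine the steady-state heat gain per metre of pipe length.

Radial resistances (cylindrical: R_cond = ln(r_o/r_i)/(2πkL), R_conv = 1/(h·2πrL)):
R_carbon steel pipe wall = ln(11.4/9)/(2π×45.1×1) = 8.342×10^-4 K/W
R_multilayer super-insulation = ln(91.4/11.4)/(2π×0.00123×1) = 269.4 K/W
R_polyurethane foam = ln(146.4/91.4)/(2π×0.0273×1) = 2.746 K/W
R_total = 272.1 K/W
Q = ΔT/R_total = 192/272.1

q′ ≈ 0.706 W/m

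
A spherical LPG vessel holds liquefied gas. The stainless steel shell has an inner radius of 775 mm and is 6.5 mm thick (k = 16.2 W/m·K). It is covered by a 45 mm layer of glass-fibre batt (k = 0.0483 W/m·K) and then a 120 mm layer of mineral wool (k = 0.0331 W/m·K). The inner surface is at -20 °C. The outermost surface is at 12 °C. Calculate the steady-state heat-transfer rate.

Q ≈ 66.2 W

For a spherical shell R = (1/r₁ − 1/r₂)/(4πk); film R = 1/(h·4πr²). In series:
R_stainless steel shell = (1/0.775 − 1/0.7815)/(4π×16.2) = 5.272×10^-5 K/W
R_glass-fibre batt = (1/0.7815 − 1/0.8265)/(4π×0.0483) = 0.1148 K/W
R_mineral wool = (1/0.8265 − 1/0.9465)/(4π×0.0331) = 0.3688 K/W
R_total = 0.4836 K/W
Q = ΔT/R_total = 32/0.4836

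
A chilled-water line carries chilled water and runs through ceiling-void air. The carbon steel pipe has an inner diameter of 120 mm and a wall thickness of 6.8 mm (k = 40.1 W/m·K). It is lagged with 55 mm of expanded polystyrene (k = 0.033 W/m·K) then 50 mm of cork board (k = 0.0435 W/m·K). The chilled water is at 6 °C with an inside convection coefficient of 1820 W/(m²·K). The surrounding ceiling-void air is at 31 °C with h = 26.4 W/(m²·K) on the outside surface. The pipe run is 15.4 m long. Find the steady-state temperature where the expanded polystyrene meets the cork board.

T ≈ 23.3 °C

Per-layer cylindrical resistances, series-summed:
R_inner film = 1/(h_i·2πr₁L) = 1/(1820×2π×0.06×15.4) = 9.464×10^-5 K/W
R_carbon steel pipe wall = ln(66.8/60)/(2π×40.1×15.4) = 2.767×10^-5 K/W
R_expanded polystyrene = ln(121.8/66.8)/(2π×0.033×15.4) = 0.1881 K/W
R_cork board = ln(171.8/121.8)/(2π×0.0435×15.4) = 0.08172 K/W
R_outer film = 1/(h_o·2πr_oL) = 1/(26.4×2π×0.1718×15.4) = 0.002279 K/W
R_total = 0.2722 K/W
Q = ΔT/R_total = 25/0.2722
Q = 91.8 W
T_interface = T_inner + Q·ΣR(inner→interface) = 6 + 91.8×0.1882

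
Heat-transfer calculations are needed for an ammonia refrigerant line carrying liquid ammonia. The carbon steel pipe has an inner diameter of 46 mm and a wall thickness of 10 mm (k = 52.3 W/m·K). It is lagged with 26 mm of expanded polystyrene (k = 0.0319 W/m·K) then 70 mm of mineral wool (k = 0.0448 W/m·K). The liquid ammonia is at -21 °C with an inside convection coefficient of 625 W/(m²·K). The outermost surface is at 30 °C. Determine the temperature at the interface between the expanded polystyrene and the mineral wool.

T ≈ 5.09 °C

Per-layer cylindrical resistances, series-summed:
R_inner film = 1/(h_i·2πr₁L) = 1/(625×2π×0.023×1) = 0.01107 K/W
R_carbon steel pipe wall = ln(33/23)/(2π×52.3×1) = 0.001099 K/W
R_expanded polystyrene = ln(59/33)/(2π×0.0319×1) = 2.899 K/W
R_mineral wool = ln(129/59)/(2π×0.0448×1) = 2.779 K/W
R_total = 5.69 K/W
Q = ΔT/R_total = 51/5.69
Q = 8.96 W/m
T_interface = T_inner + Q·ΣR(inner→interface) = -21 + 8.96×2.911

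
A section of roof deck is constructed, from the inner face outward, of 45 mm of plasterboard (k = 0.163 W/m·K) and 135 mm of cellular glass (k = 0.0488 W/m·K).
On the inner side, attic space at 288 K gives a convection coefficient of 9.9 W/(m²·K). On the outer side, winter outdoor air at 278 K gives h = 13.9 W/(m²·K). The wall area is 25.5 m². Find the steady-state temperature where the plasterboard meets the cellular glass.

T ≈ 287 K

Thermal resistances in series:
R_inner film = 1/(h_i·A) = 1/(9.9×25.5) = 0.003961 K/W
R_plasterboard = L/(kA) = 0.045/(0.163×25.5) = 0.01083 K/W
R_cellular glass = L/(kA) = 0.135/(0.0488×25.5) = 0.1085 K/W
R_outer film = 1/(h_o·A) = 1/(13.9×25.5) = 0.002821 K/W
R_total = 0.1261 K/W;  Q = ΔT/R_total = 10/0.1261 = 79.31 W
T_interface = T_inner − Q·ΣR(inner→interface) = 288 − 79.3×0.01479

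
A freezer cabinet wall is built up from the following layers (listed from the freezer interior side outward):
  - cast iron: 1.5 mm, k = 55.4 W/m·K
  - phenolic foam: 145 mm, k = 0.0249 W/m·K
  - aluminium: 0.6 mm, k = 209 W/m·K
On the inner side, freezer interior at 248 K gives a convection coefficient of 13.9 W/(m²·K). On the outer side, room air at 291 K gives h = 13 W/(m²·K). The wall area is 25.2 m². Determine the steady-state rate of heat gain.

Thermal resistances in series:
R_inner film = 1/(h_i·A) = 1/(13.9×25.2) = 0.002855 K/W
R_cast iron = L/(kA) = 0.0015/(55.4×25.2) = 1.074×10^-6 K/W
R_phenolic foam = L/(kA) = 0.145/(0.0249×25.2) = 0.2311 K/W
R_aluminium = L/(kA) = 0.0006/(209×25.2) = 1.139×10^-7 K/W
R_outer film = 1/(h_o·A) = 1/(13×25.2) = 0.003053 K/W
R_total = 0.237 K/W
Q = ΔT / R_total = 43 / 0.237

Q ≈ 181 W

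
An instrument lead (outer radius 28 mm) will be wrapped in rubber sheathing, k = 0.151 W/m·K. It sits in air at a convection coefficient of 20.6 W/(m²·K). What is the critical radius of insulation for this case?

r_cr ≈ 7.33 mm

For a cylinder r_cr = k/h = 0.151/20.6
r_cr = 7.33 mm; since the bare radius (28 mm) is above r_cr, any added insulation will reduce heat loss.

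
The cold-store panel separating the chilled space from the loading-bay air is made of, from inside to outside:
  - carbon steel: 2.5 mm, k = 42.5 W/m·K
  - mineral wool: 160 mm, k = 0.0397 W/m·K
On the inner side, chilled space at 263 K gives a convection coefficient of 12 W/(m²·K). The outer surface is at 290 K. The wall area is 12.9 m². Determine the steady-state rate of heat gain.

Treating each layer as a thermal resistance in series:
R_inner film = 1/(h_i·A) = 1/(12×12.9) = 0.00646 K/W
R_carbon steel = L/(kA) = 0.0025/(42.5×12.9) = 4.56×10^-6 K/W
R_mineral wool = L/(kA) = 0.16/(0.0397×12.9) = 0.3124 K/W
R_total = 0.3189 K/W
Q = ΔT / R_total = 27 / 0.3189

Q ≈ 84.7 W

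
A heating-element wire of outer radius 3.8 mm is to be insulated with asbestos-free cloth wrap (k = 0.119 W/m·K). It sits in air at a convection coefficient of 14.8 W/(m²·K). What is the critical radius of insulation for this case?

For a cylinder r_cr = k/h = 0.119/14.8
r_cr = 8.04 mm; since the bare radius (3.8 mm) is below r_cr, adding a thin layer of insulation will *increase* heat loss.

r_cr ≈ 8.04 mm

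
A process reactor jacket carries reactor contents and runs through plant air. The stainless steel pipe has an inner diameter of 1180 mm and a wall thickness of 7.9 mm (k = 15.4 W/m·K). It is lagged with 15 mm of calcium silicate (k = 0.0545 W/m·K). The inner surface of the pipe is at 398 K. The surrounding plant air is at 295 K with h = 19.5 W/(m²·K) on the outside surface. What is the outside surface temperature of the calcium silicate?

Per-layer cylindrical resistances, series-summed:
R_stainless steel pipe wall = ln(597.9/590)/(2π×15.4×1) = 1.375×10^-4 K/W
R_calcium silicate = ln(612.9/597.9)/(2π×0.0545×1) = 0.07236 K/W
R_outer film = 1/(h_o·2πr_oL) = 1/(19.5×2π×0.6129×1) = 0.01332 K/W
R_total = 0.08581 K/W
Q = ΔT/R_total = 103/0.08581
Q = 1200 W/m
T_interface = T_inner − Q·ΣR(inner→interface) = 398 − 1200×0.0725

T ≈ 311 K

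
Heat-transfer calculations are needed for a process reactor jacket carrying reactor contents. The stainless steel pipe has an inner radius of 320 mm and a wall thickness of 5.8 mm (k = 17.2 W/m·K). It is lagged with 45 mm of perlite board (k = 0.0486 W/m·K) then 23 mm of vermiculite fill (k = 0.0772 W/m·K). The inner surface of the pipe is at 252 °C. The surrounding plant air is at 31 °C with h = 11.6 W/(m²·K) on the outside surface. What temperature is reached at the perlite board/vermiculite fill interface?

Per-layer cylindrical resistances, series-summed:
R_stainless steel pipe wall = ln(325.8/320)/(2π×17.2×1) = 1.662×10^-4 K/W
R_perlite board = ln(370.8/325.8)/(2π×0.0486×1) = 0.4237 K/W
R_vermiculite fill = ln(393.8/370.8)/(2π×0.0772×1) = 0.1241 K/W
R_outer film = 1/(h_o·2πr_oL) = 1/(11.6×2π×0.3938×1) = 0.03484 K/W
R_total = 0.5828 K/W
Q = ΔT/R_total = 221/0.5828
Q = 379 W/m
T_interface = T_inner − Q·ΣR(inner→interface) = 252 − 379×0.4239

T ≈ 91.3 °C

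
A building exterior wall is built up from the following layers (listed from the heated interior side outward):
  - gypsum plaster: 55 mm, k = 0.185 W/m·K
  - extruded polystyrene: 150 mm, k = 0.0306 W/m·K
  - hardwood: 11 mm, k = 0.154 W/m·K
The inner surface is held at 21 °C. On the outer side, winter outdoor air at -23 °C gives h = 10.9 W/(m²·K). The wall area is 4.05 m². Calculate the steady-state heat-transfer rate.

Thermal resistances in series:
R_gypsum plaster = L/(kA) = 0.055/(0.185×4.05) = 0.07341 K/W
R_extruded polystyrene = L/(kA) = 0.15/(0.0306×4.05) = 1.21 K/W
R_hardwood = L/(kA) = 0.011/(0.154×4.05) = 0.01764 K/W
R_outer film = 1/(h_o·A) = 1/(10.9×4.05) = 0.02265 K/W
R_total = 1.324 K/W
Q = ΔT / R_total = 44 / 1.324

Q ≈ 33.2 W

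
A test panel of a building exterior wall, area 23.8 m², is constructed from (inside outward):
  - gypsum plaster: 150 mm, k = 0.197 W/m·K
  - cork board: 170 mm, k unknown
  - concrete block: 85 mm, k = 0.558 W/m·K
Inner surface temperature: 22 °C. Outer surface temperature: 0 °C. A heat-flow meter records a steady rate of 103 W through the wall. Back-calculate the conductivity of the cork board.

k ≈ 0.0408 W/(m·K)

Model the wall as resistances in series:
R_gypsum plaster = L/(kA) = 0.15/(0.197×23.8) = 0.03199 K/W
R_concrete block = L/(kA) = 0.085/(0.558×23.8) = 0.0064 K/W
Sum of known resistances R_other = 0.03839 K/W
Total R = ΔT/Q = 22/103 = 0.2136 K/W
R_cork board = R_total − R_other = 0.1752 K/W
k = L/(R·A) = 0.17/(0.1752×23.8)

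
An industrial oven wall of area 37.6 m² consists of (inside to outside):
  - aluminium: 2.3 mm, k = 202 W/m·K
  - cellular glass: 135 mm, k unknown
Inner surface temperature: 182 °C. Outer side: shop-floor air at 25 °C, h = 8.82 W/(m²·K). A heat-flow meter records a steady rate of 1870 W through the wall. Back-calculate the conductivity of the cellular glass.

Model the wall as resistances in series:
R_aluminium = L/(kA) = 0.0023/(202×37.6) = 3.028×10^-7 K/W
R_outer film = 1/(h_o·A) = 1/(8.82×37.6) = 0.003015 K/W
Sum of known resistances R_other = 0.003016 K/W
Total R = ΔT/Q = 157/1870 = 0.08396 K/W
R_cellular glass = R_total − R_other = 0.08094 K/W
k = L/(R·A) = 0.135/(0.08094×37.6)

k ≈ 0.0444 W/(m·K)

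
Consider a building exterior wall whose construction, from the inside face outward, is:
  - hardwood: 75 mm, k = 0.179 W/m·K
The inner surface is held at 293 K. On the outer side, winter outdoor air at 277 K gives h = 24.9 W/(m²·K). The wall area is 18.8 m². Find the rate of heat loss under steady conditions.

Treating each layer as a thermal resistance in series:
R_hardwood = L/(kA) = 0.075/(0.179×18.8) = 0.02229 K/W
R_outer film = 1/(h_o·A) = 1/(24.9×18.8) = 0.002136 K/W
R_total = 0.02442 K/W
Q = ΔT / R_total = 16 / 0.02442

Q ≈ 655 W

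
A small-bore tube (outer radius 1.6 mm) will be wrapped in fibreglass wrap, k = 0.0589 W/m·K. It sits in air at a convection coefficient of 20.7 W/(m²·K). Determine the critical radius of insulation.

For a cylinder r_cr = k/h = 0.0589/20.7
r_cr = 2.85 mm; since the bare radius (1.6 mm) is below r_cr, adding a thin layer of insulation will *increase* heat loss.

r_cr ≈ 2.85 mm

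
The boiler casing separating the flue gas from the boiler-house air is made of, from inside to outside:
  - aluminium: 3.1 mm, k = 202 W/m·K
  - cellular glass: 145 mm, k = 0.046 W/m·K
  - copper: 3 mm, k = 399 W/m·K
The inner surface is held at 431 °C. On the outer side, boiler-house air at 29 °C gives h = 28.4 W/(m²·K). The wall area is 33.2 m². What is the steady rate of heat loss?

Q ≈ 4190 W

Model the wall as resistances in series:
R_aluminium = L/(kA) = 0.0031/(202×33.2) = 4.622×10^-7 K/W
R_cellular glass = L/(kA) = 0.145/(0.046×33.2) = 0.09494 K/W
R_copper = L/(kA) = 0.003/(399×33.2) = 2.265×10^-7 K/W
R_outer film = 1/(h_o·A) = 1/(28.4×33.2) = 0.001061 K/W
R_total = 0.09601 K/W
Q = ΔT / R_total = 402 / 0.09601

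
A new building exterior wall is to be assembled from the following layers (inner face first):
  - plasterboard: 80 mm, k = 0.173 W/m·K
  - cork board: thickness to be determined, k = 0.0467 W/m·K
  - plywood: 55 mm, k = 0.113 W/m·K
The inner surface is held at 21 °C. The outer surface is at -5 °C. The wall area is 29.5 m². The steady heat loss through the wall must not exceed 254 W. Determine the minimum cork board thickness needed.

L ≈ 96.7 mm

Treating each layer as a thermal resistance in series:
R_plasterboard = L/(kA) = 0.08/(0.173×29.5) = 0.01568 K/W
R_plywood = L/(kA) = 0.055/(0.113×29.5) = 0.0165 K/W
Sum of the known resistances R_other = 0.03217 K/W
Required total resistance R_tot = ΔT/Q_allow = 26/254 = 0.1024 K/W
R_cork board = R_tot − R_other = 0.07019 K/W
L = R·k·A = 0.07019×0.0467×29.5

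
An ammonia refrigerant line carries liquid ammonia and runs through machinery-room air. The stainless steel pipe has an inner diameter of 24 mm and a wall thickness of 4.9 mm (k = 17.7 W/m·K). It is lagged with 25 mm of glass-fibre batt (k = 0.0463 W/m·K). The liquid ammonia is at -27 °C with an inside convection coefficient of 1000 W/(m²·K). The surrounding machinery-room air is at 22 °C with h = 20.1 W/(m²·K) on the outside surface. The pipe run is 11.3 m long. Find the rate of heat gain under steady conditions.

Q ≈ 166 W

Treating each annulus and film as a series resistance:
R_inner film = 1/(h_i·2πr₁L) = 1/(1000×2π×0.012×11.3) = 0.001174 K/W
R_stainless steel pipe wall = ln(16.9/12)/(2π×17.7×11.3) = 2.725×10^-4 K/W
R_glass-fibre batt = ln(41.9/16.9)/(2π×0.0463×11.3) = 0.2762 K/W
R_outer film = 1/(h_o·2πr_oL) = 1/(20.1×2π×0.0419×11.3) = 0.01672 K/W
R_total = 0.2944 K/W
Q = ΔT/R_total = 49/0.2944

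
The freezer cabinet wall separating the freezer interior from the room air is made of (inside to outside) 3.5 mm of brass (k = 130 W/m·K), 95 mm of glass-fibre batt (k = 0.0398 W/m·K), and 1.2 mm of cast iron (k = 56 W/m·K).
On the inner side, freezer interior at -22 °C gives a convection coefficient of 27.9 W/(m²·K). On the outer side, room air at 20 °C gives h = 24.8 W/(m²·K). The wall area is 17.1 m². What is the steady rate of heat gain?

Series thermal resistances:
R_inner film = 1/(h_i·A) = 1/(27.9×17.1) = 0.002096 K/W
R_brass = L/(kA) = 0.0035/(130×17.1) = 1.574×10^-6 K/W
R_glass-fibre batt = L/(kA) = 0.095/(0.0398×17.1) = 0.1396 K/W
R_cast iron = L/(kA) = 0.0012/(56×17.1) = 1.253×10^-6 K/W
R_outer film = 1/(h_o·A) = 1/(24.8×17.1) = 0.002358 K/W
R_total = 0.144 K/W
Q = ΔT / R_total = 42 / 0.144

Q ≈ 292 W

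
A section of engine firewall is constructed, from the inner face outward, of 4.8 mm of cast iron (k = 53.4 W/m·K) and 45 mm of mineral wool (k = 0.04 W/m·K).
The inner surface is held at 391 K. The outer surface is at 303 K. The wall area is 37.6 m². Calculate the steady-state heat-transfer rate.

Q ≈ 2940 W

Treating each layer as a thermal resistance in series:
R_cast iron = L/(kA) = 0.0048/(53.4×37.6) = 2.391×10^-6 K/W
R_mineral wool = L/(kA) = 0.045/(0.04×37.6) = 0.02992 K/W
R_total = 0.02992 K/W
Q = ΔT / R_total = 88 / 0.02992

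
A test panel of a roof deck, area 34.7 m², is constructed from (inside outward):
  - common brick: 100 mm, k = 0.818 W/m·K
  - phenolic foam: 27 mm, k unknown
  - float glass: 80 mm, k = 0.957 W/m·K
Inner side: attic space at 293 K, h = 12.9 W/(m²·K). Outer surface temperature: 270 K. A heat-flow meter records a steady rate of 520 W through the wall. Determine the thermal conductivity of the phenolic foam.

Model the wall as resistances in series:
R_inner film = 1/(h_i·A) = 1/(12.9×34.7) = 0.002234 K/W
R_common brick = L/(kA) = 0.1/(0.818×34.7) = 0.003523 K/W
R_float glass = L/(kA) = 0.08/(0.957×34.7) = 0.002409 K/W
Sum of known resistances R_other = 0.008166 K/W
Total R = ΔT/Q = 23/520 = 0.04423 K/W
R_phenolic foam = R_total − R_other = 0.03606 K/W
k = L/(R·A) = 0.027/(0.03606×34.7)

k ≈ 0.0216 W/(m·K)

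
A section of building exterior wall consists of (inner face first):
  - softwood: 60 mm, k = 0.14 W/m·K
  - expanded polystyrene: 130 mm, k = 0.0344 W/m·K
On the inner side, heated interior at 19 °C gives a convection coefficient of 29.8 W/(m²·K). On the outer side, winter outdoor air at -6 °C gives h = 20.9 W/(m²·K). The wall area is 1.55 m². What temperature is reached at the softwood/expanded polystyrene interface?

Treating each layer as a thermal resistance in series:
R_inner film = 1/(h_i·A) = 1/(29.8×1.55) = 0.02165 K/W
R_softwood = L/(kA) = 0.06/(0.14×1.55) = 0.2765 K/W
R_expanded polystyrene = L/(kA) = 0.13/(0.0344×1.55) = 2.438 K/W
R_outer film = 1/(h_o·A) = 1/(20.9×1.55) = 0.03087 K/W
R_total = 2.767 K/W;  Q = ΔT/R_total = 25/2.767 = 9.035 W
T_interface = T_inner − Q·ΣR(inner→interface) = 19 − 9.03×0.2981

T ≈ 16.3 °C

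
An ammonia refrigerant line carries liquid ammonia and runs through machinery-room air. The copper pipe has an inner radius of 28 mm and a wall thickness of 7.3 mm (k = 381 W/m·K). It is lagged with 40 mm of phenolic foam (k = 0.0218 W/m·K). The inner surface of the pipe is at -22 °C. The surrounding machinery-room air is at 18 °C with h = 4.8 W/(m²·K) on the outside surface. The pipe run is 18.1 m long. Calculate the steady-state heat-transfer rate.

Q ≈ 121 W

Per-layer cylindrical resistances, series-summed:
R_copper pipe wall = ln(35.3/28)/(2π×381×18.1) = 5.347×10^-6 K/W
R_phenolic foam = ln(75.3/35.3)/(2π×0.0218×18.1) = 0.3056 K/W
R_outer film = 1/(h_o·2πr_oL) = 1/(4.8×2π×0.0753×18.1) = 0.02433 K/W
R_total = 0.3299 K/W
Q = ΔT/R_total = 40/0.3299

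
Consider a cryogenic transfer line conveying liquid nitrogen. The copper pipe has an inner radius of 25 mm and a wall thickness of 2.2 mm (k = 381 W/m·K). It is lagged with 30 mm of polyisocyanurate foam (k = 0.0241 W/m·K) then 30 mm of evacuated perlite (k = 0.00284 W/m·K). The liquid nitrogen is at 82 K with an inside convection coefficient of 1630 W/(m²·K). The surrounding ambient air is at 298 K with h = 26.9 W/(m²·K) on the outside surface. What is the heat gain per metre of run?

Radial resistances (cylindrical: R_cond = ln(r_o/r_i)/(2πkL), R_conv = 1/(h·2πrL)):
R_inner film = 1/(h_i·2πr₁L) = 1/(1630×2π×0.025×1) = 0.003906 K/W
R_copper pipe wall = ln(27.2/25)/(2π×381×1) = 3.523×10^-5 K/W
R_polyisocyanurate foam = ln(57.2/27.2)/(2π×0.0241×1) = 4.909 K/W
R_evacuated perlite = ln(87.2/57.2)/(2π×0.00284×1) = 23.63 K/W
R_outer film = 1/(h_o·2πr_oL) = 1/(26.9×2π×0.0872×1) = 0.06785 K/W
R_total = 28.61 K/W
Q = ΔT/R_total = 216/28.61

q′ ≈ 7.55 W/m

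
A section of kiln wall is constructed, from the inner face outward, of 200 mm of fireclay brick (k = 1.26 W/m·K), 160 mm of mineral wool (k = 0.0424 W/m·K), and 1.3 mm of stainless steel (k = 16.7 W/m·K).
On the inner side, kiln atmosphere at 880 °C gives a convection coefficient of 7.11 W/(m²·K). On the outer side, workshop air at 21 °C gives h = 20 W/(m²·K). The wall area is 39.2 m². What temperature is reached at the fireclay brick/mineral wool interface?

T ≈ 818 °C

Model the wall as resistances in series:
R_inner film = 1/(h_i·A) = 1/(7.11×39.2) = 0.003588 K/W
R_fireclay brick = L/(kA) = 0.2/(1.26×39.2) = 0.004049 K/W
R_mineral wool = L/(kA) = 0.16/(0.0424×39.2) = 0.09626 K/W
R_stainless steel = L/(kA) = 0.0013/(16.7×39.2) = 1.986×10^-6 K/W
R_outer film = 1/(h_o·A) = 1/(20×39.2) = 0.001276 K/W
R_total = 0.1052 K/W;  Q = ΔT/R_total = 859/0.1052 = 8167 W
T_interface = T_inner − Q·ΣR(inner→interface) = 880 − 8170×0.007637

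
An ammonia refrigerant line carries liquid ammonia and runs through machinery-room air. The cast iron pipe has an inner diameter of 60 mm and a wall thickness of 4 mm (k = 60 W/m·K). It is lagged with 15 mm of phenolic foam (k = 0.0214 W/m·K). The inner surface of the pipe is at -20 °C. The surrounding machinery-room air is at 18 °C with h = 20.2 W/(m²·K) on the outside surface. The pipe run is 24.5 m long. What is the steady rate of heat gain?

Q ≈ 323 W

Treating each annulus and film as a series resistance:
R_cast iron pipe wall = ln(34/30)/(2π×60×24.5) = 1.355×10^-5 K/W
R_phenolic foam = ln(49/34)/(2π×0.0214×24.5) = 0.1109 K/W
R_outer film = 1/(h_o·2πr_oL) = 1/(20.2×2π×0.049×24.5) = 0.006563 K/W
R_total = 0.1175 K/W
Q = ΔT/R_total = 38/0.1175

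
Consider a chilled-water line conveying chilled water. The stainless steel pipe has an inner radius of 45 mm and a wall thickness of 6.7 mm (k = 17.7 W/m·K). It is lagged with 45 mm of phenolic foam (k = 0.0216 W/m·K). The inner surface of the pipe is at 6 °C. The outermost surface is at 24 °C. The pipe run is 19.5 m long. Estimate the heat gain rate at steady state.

Q ≈ 76.1 W

Radial resistances (cylindrical: R_cond = ln(r_o/r_i)/(2πkL), R_conv = 1/(h·2πrL)):
R_stainless steel pipe wall = ln(51.7/45)/(2π×17.7×19.5) = 6.4×10^-5 K/W
R_phenolic foam = ln(96.7/51.7)/(2π×0.0216×19.5) = 0.2366 K/W
R_total = 0.2367 K/W
Q = ΔT/R_total = 18/0.2367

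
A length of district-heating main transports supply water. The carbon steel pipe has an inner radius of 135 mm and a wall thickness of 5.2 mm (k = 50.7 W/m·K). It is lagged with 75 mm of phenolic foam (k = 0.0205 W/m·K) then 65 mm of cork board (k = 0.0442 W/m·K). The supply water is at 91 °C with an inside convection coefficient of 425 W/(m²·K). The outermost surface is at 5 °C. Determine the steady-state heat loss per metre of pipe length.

For a radial system each layer contributes R = ln(r_out/r_in)/(2πkL); films add R = 1/(hA).
R_inner film = 1/(h_i·2πr₁L) = 1/(425×2π×0.135×1) = 0.002774 K/W
R_carbon steel pipe wall = ln(140.2/135)/(2π×50.7×1) = 1.186×10^-4 K/W
R_phenolic foam = ln(215.2/140.2)/(2π×0.0205×1) = 3.327 K/W
R_cork board = ln(280.2/215.2)/(2π×0.0442×1) = 0.9504 K/W
R_total = 4.28 K/W
Q = ΔT/R_total = 86/4.28

q′ ≈ 20.1 W/m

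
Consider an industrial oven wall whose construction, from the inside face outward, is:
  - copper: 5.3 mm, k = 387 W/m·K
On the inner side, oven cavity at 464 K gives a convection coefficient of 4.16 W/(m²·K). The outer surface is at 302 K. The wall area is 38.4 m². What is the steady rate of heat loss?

Q ≈ 25900 W

Treating each layer as a thermal resistance in series:
R_inner film = 1/(h_i·A) = 1/(4.16×38.4) = 0.00626 K/W
R_copper = L/(kA) = 0.0053/(387×38.4) = 3.566×10^-7 K/W
R_total = 0.00626 K/W
Q = ΔT / R_total = 162 / 0.00626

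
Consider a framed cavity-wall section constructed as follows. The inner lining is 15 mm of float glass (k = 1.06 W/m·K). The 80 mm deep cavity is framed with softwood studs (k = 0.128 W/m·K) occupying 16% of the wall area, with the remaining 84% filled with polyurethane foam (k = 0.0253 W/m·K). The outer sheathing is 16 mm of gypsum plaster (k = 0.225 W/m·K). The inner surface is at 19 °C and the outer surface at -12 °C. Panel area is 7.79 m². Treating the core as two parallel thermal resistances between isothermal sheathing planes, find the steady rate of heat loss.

Q ≈ 121 W

Sheathing layers in series; stud and cavity paths in parallel between them.
R_inner = 0.015/(1.06×7.79) = 0.001817 K/W
R_stud  = 0.08/(0.128×0.16×7.79) = 0.5014 K/W
R_cav   = 0.08/(0.0253×0.84×7.79) = 0.4832 K/W
1/R_core = 1/R_stud + 1/R_cav → R_core = 0.2461 K/W
R_outer = 0.016/(0.225×7.79) = 0.009129 K/W
R_total = 0.257 K/W
Q = ΔT/R_total = 31/0.257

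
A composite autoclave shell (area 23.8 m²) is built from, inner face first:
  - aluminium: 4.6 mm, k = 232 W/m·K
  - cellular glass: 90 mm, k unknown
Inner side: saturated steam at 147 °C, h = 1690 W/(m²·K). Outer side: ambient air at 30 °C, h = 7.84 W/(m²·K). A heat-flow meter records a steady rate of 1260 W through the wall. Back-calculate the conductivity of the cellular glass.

Thermal resistances in series:
R_inner film = 1/(h_i·A) = 1/(1690×23.8) = 2.486×10^-5 K/W
R_aluminium = L/(kA) = 0.0046/(232×23.8) = 8.331×10^-7 K/W
R_outer film = 1/(h_o·A) = 1/(7.84×23.8) = 0.005359 K/W
Sum of known resistances R_other = 0.005385 K/W
Total R = ΔT/Q = 117/1260 = 0.09286 K/W
R_cellular glass = R_total − R_other = 0.08747 K/W
k = L/(R·A) = 0.09/(0.08747×23.8)

k ≈ 0.0432 W/(m·K)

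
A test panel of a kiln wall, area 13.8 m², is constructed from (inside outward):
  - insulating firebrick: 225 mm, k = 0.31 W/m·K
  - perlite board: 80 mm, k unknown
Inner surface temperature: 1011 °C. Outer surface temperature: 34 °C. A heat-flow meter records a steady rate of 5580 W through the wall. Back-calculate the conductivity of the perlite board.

k ≈ 0.0473 W/(m·K)

Series thermal resistances:
R_insulating firebrick = L/(kA) = 0.225/(0.31×13.8) = 0.05259 K/W
Sum of known resistances R_other = 0.05259 K/W
Total R = ΔT/Q = 977/5580 = 0.1751 K/W
R_perlite board = R_total − R_other = 0.1225 K/W
k = L/(R·A) = 0.08/(0.1225×13.8)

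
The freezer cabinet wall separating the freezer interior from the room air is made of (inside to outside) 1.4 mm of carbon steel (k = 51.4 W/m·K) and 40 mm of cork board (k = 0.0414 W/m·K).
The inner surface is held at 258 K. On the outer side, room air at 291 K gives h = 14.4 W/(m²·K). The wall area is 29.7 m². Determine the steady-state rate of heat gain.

Q ≈ 946 W

Model the wall as resistances in series:
R_carbon steel = L/(kA) = 0.0014/(51.4×29.7) = 9.171×10^-7 K/W
R_cork board = L/(kA) = 0.04/(0.0414×29.7) = 0.03253 K/W
R_outer film = 1/(h_o·A) = 1/(14.4×29.7) = 0.002338 K/W
R_total = 0.03487 K/W
Q = ΔT / R_total = 33 / 0.03487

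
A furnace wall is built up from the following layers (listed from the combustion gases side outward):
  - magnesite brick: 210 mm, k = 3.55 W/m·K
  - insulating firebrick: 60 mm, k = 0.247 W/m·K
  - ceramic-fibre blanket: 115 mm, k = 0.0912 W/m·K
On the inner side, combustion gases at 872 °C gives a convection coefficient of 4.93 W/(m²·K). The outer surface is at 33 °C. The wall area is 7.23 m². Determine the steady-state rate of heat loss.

Treating each layer as a thermal resistance in series:
R_inner film = 1/(h_i·A) = 1/(4.93×7.23) = 0.02806 K/W
R_magnesite brick = L/(kA) = 0.21/(3.55×7.23) = 0.008182 K/W
R_insulating firebrick = L/(kA) = 0.06/(0.247×7.23) = 0.0336 K/W
R_ceramic-fibre blanket = L/(kA) = 0.115/(0.0912×7.23) = 0.1744 K/W
R_total = 0.2442 K/W
Q = ΔT / R_total = 839 / 0.2442

Q ≈ 3440 W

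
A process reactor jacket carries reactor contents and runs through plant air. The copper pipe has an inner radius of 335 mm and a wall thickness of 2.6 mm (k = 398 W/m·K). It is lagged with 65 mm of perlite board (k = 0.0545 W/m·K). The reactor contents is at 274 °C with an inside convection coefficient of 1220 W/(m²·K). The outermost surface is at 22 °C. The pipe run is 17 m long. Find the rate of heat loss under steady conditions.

Treating each annulus and film as a series resistance:
R_inner film = 1/(h_i·2πr₁L) = 1/(1220×2π×0.335×17) = 2.291×10^-5 K/W
R_copper pipe wall = ln(337.6/335)/(2π×398×17) = 1.819×10^-7 K/W
R_perlite board = ln(402.6/337.6)/(2π×0.0545×17) = 0.03025 K/W
R_total = 0.03027 K/W
Q = ΔT/R_total = 252/0.03027

Q ≈ 8320 W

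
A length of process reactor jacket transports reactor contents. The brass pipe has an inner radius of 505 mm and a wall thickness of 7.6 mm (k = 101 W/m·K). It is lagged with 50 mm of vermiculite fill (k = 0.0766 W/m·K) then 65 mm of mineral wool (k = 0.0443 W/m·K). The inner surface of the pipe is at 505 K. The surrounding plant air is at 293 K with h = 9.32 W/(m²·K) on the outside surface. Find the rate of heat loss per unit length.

Cylindrical conduction, so R = ln(r₂/r₁)/(2πkL) per layer, in series:
R_brass pipe wall = ln(512.6/505)/(2π×101×1) = 2.354×10^-5 K/W
R_vermiculite fill = ln(562.6/512.6)/(2π×0.0766×1) = 0.1934 K/W
R_mineral wool = ln(627.6/562.6)/(2π×0.0443×1) = 0.3928 K/W
R_outer film = 1/(h_o·2πr_oL) = 1/(9.32×2π×0.6276×1) = 0.02721 K/W
R_total = 0.6134 K/W
Q = ΔT/R_total = 212/0.6134

q′ ≈ 346 W/m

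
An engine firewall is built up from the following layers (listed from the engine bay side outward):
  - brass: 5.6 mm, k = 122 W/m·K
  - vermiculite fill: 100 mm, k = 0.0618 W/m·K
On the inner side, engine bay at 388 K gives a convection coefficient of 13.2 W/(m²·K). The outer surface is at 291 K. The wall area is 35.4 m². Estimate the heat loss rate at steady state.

Q ≈ 2030 W

Model the wall as resistances in series:
R_inner film = 1/(h_i·A) = 1/(13.2×35.4) = 0.00214 K/W
R_brass = L/(kA) = 0.0056/(122×35.4) = 1.297×10^-6 K/W
R_vermiculite fill = L/(kA) = 0.1/(0.0618×35.4) = 0.04571 K/W
R_total = 0.04785 K/W
Q = ΔT / R_total = 97 / 0.04785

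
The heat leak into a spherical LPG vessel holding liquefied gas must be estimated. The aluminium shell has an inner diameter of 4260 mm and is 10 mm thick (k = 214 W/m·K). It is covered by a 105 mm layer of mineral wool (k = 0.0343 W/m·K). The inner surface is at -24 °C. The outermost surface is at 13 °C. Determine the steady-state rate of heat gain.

Q ≈ 730 W

Spherical conduction: R = (1/r_in − 1/r_out)/(4πk) per layer; series-sum.
R_aluminium shell = (1/2.13 − 1/2.14)/(4π×214) = 8.158×10^-7 K/W
R_mineral wool = (1/2.14 − 1/2.245)/(4π×0.0343) = 0.05071 K/W
R_total = 0.05071 K/W
Q = ΔT/R_total = 37/0.05071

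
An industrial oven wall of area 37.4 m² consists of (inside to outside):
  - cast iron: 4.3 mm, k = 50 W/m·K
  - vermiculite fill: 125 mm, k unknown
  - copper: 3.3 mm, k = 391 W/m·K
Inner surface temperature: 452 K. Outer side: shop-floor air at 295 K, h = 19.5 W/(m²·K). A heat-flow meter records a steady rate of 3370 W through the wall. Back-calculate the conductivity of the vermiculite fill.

Using the resistance-network approach (series):
R_cast iron = L/(kA) = 0.0043/(50×37.4) = 2.299×10^-6 K/W
R_copper = L/(kA) = 0.0033/(391×37.4) = 2.257×10^-7 K/W
R_outer film = 1/(h_o·A) = 1/(19.5×37.4) = 0.001371 K/W
Sum of known resistances R_other = 0.001374 K/W
Total R = ΔT/Q = 157/3370 = 0.04659 K/W
R_vermiculite fill = R_total − R_other = 0.04521 K/W
k = L/(R·A) = 0.125/(0.04521×37.4)

k ≈ 0.0739 W/(m·K)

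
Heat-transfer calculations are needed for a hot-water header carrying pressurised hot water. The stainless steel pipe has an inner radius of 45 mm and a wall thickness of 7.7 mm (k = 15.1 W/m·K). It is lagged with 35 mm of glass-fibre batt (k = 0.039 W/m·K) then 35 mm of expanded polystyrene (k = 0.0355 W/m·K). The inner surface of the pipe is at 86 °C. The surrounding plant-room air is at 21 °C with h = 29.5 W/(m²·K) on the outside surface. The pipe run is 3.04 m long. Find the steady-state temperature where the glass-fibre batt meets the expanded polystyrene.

T ≈ 48.7 °C

Per-layer cylindrical resistances, series-summed:
R_stainless steel pipe wall = ln(52.7/45)/(2π×15.1×3.04) = 5.476×10^-4 K/W
R_glass-fibre batt = ln(87.7/52.7)/(2π×0.039×3.04) = 0.6837 K/W
R_expanded polystyrene = ln(122.7/87.7)/(2π×0.0355×3.04) = 0.4953 K/W
R_outer film = 1/(h_o·2πr_oL) = 1/(29.5×2π×0.1227×3.04) = 0.01446 K/W
R_total = 1.194 K/W
Q = ΔT/R_total = 65/1.194
Q = 54.4 W
T_interface = T_inner − Q·ΣR(inner→interface) = 86 − 54.4×0.6842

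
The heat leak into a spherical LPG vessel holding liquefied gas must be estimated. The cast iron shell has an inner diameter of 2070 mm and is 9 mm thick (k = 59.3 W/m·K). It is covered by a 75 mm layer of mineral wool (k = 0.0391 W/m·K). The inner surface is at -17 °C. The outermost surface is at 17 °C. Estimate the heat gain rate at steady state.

Each spherical layer contributes R = (1/r_i − 1/r_o)/(4πk):
R_cast iron shell = (1/1.035 − 1/1.044)/(4π×59.3) = 1.118×10^-5 K/W
R_mineral wool = (1/1.044 − 1/1.119)/(4π×0.0391) = 0.1307 K/W
R_total = 0.1307 K/W
Q = ΔT/R_total = 34/0.1307

Q ≈ 260 W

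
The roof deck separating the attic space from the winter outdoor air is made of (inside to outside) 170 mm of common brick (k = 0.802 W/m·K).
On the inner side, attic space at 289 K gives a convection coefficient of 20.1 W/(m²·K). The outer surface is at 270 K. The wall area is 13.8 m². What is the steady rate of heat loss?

Q ≈ 1000 W

Model the wall as resistances in series:
R_inner film = 1/(h_i·A) = 1/(20.1×13.8) = 0.003605 K/W
R_common brick = L/(kA) = 0.17/(0.802×13.8) = 0.01536 K/W
R_total = 0.01897 K/W
Q = ΔT / R_total = 19 / 0.01897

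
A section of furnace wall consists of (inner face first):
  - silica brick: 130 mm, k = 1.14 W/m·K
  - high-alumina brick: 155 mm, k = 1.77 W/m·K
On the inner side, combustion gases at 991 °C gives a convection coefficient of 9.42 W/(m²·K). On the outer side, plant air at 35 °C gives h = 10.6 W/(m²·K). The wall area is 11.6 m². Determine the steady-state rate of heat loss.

Treating each layer as a thermal resistance in series:
R_inner film = 1/(h_i·A) = 1/(9.42×11.6) = 0.009151 K/W
R_silica brick = L/(kA) = 0.13/(1.14×11.6) = 0.009831 K/W
R_high-alumina brick = L/(kA) = 0.155/(1.77×11.6) = 0.007549 K/W
R_outer film = 1/(h_o·A) = 1/(10.6×11.6) = 0.008133 K/W
R_total = 0.03466 K/W
Q = ΔT / R_total = 956 / 0.03466

Q ≈ 27600 W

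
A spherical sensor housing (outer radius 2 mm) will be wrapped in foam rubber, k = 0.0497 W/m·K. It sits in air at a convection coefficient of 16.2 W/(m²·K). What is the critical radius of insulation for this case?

For a sphere r_cr = 2k/h = 2×0.0497/16.2
r_cr = 6.14 mm; since the bare radius (2 mm) is below r_cr, adding a thin layer of insulation will *increase* heat loss.

r_cr ≈ 6.14 mm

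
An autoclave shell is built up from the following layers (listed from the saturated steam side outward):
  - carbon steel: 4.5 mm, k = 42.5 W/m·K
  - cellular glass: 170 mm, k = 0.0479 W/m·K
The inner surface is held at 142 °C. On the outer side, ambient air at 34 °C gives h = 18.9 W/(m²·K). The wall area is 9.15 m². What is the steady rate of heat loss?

Model the wall as resistances in series:
R_carbon steel = L/(kA) = 0.0045/(42.5×9.15) = 1.157×10^-5 K/W
R_cellular glass = L/(kA) = 0.17/(0.0479×9.15) = 0.3879 K/W
R_outer film = 1/(h_o·A) = 1/(18.9×9.15) = 0.005783 K/W
R_total = 0.3937 K/W
Q = ΔT / R_total = 108 / 0.3937

Q ≈ 274 W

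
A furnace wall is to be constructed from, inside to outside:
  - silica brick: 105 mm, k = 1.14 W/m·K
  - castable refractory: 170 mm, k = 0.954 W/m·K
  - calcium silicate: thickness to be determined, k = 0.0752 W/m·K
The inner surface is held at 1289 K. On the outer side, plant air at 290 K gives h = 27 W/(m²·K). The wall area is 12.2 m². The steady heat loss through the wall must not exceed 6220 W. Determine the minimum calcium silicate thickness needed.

L ≈ 124 mm

Using the resistance-network approach (series):
R_silica brick = L/(kA) = 0.105/(1.14×12.2) = 0.00755 K/W
R_castable refractory = L/(kA) = 0.17/(0.954×12.2) = 0.01461 K/W
R_outer film = 1/(h_o·A) = 1/(27×12.2) = 0.003036 K/W
Sum of the known resistances R_other = 0.02519 K/W
Required total resistance R_tot = ΔT/Q_allow = 999/6220 = 0.1606 K/W
R_calcium silicate = R_tot − R_other = 0.1354 K/W
L = R·k·A = 0.1354×0.0752×12.2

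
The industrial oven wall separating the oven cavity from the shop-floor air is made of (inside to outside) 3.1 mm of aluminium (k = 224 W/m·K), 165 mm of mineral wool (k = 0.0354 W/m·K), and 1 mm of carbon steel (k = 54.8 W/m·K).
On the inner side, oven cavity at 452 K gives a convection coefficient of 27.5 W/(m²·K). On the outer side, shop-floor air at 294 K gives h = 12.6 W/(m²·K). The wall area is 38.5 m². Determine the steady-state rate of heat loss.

Thermal resistances in series:
R_inner film = 1/(h_i·A) = 1/(27.5×38.5) = 9.445×10^-4 K/W
R_aluminium = L/(kA) = 0.0031/(224×38.5) = 3.595×10^-7 K/W
R_mineral wool = L/(kA) = 0.165/(0.0354×38.5) = 0.1211 K/W
R_carbon steel = L/(kA) = 0.001/(54.8×38.5) = 4.74×10^-7 K/W
R_outer film = 1/(h_o·A) = 1/(12.6×38.5) = 0.002061 K/W
R_total = 0.1241 K/W
Q = ΔT / R_total = 158 / 0.1241

Q ≈ 1270 W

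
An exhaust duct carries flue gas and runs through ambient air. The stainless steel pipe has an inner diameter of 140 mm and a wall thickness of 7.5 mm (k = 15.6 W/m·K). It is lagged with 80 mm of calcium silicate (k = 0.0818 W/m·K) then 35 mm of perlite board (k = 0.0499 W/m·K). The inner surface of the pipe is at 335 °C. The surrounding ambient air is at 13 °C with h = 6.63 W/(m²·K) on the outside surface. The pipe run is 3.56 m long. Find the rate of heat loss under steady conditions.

Per-layer cylindrical resistances, series-summed:
R_stainless steel pipe wall = ln(77.5/70)/(2π×15.6×3.56) = 2.917×10^-4 K/W
R_calcium silicate = ln(157.5/77.5)/(2π×0.0818×3.56) = 0.3876 K/W
R_perlite board = ln(192.5/157.5)/(2π×0.0499×3.56) = 0.1798 K/W
R_outer film = 1/(h_o·2πr_oL) = 1/(6.63×2π×0.1925×3.56) = 0.03503 K/W
R_total = 0.6027 K/W
Q = ΔT/R_total = 322/0.6027

Q ≈ 534 W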